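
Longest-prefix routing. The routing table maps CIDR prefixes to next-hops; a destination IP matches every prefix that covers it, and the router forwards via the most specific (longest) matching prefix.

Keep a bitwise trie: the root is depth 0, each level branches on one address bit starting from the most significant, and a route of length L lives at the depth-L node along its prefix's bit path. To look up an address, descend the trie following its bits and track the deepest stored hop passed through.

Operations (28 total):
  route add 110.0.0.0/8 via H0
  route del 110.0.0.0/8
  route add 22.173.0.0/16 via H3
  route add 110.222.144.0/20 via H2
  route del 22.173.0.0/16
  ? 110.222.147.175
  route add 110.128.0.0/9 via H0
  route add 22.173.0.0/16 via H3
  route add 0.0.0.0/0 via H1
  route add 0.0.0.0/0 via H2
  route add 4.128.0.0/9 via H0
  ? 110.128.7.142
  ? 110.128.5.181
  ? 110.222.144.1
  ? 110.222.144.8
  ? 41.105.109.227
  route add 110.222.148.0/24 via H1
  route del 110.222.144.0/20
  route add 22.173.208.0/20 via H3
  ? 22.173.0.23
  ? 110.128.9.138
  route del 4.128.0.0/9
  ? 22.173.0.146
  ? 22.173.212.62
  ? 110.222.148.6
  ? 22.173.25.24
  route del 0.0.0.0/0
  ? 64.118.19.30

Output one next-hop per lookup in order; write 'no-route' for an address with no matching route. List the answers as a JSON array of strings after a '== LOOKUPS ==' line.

Process each operation:
  add 110.0.0.0/8 -> H0 at depth 8
  del 110.0.0.0/8 (clear depth 8)
  add 22.173.0.0/16 -> H3 at depth 16
  add 110.222.144.0/20 -> H2 at depth 20
  del 22.173.0.0/16 (clear depth 16)
  ? 110.222.147.175  path d0:-→d1:-→d2:-→d3:-→d4:-→d5:-→d6:-→d7:-→d8:-→d9:-→d10:-→d11:-→d12:-→d13:-→d14:-→d15:-→d16:-→d17:-→d18:-→d19:-→d20:H2  best=H2
  add 110.128.0.0/9 -> H0 at depth 9
  add 22.173.0.0/16 -> H3 at depth 16
  add 0.0.0.0/0 -> H1 at depth 0
  add 0.0.0.0/0 -> H2 at depth 0
  add 4.128.0.0/9 -> H0 at depth 9
  ? 110.128.7.142  path d0:H2→d1:-→d2:-→d3:-→d4:-→d5:-→d6:-→d7:-→d8:-→d9:H0  best=H0
  ? 110.128.5.181  path d0:H2→d1:-→d2:-→d3:-→d4:-→d5:-→d6:-→d7:-→d8:-→d9:H0  best=H0
  ? 110.222.144.1  path d0:H2→d1:-→d2:-→d3:-→d4:-→d5:-→d6:-→d7:-→d8:-→d9:H0→d10:-→d11:-→d12:-→d13:-→d14:-→d15:-→d16:-→d17:-→d18:-→d19:-→d20:H2  best=H2
  ? 110.222.144.8  path d0:H2→d1:-→d2:-→d3:-→d4:-→d5:-→d6:-→d7:-→d8:-→d9:H0→d10:-→d11:-→d12:-→d13:-→d14:-→d15:-→d16:-→d17:-→d18:-→d19:-→d20:H2  best=H2
  ? 41.105.109.227  path d0:H2→d1:-→d2:-  best=H2
  add 110.222.148.0/24 -> H1 at depth 24
  del 110.222.144.0/20 (clear depth 20)
  add 22.173.208.0/20 -> H3 at depth 20
  ? 22.173.0.23  path d0:H2→d1:-→d2:-→d3:-→d4:-→d5:-→d6:-→d7:-→d8:-→d9:-→d10:-→d11:-→d12:-→d13:-→d14:-→d15:-→d16:H3  best=H3
  ? 110.128.9.138  path d0:H2→d1:-→d2:-→d3:-→d4:-→d5:-→d6:-→d7:-→d8:-→d9:H0  best=H0
  del 4.128.0.0/9 (clear depth 9)
  ? 22.173.0.146  path d0:H2→d1:-→d2:-→d3:-→d4:-→d5:-→d6:-→d7:-→d8:-→d9:-→d10:-→d11:-→d12:-→d13:-→d14:-→d15:-→d16:H3  best=H3
  ? 22.173.212.62  path d0:H2→d1:-→d2:-→d3:-→d4:-→d5:-→d6:-→d7:-→d8:-→d9:-→d10:-→d11:-→d12:-→d13:-→d14:-→d15:-→d16:H3→d17:-→d18:-→d19:-→d20:H3  best=H3
  ? 110.222.148.6  path d0:H2→d1:-→d2:-→d3:-→d4:-→d5:-→d6:-→d7:-→d8:-→d9:H0→d10:-→d11:-→d12:-→d13:-→d14:-→d15:-→d16:-→d17:-→d18:-→d19:-→d20:-→d21:-→d22:-→d23:-→d24:H1  best=H1
  ? 22.173.25.24  path d0:H2→d1:-→d2:-→d3:-→d4:-→d5:-→d6:-→d7:-→d8:-→d9:-→d10:-→d11:-→d12:-→d13:-→d14:-→d15:-→d16:H3  best=H3
  del 0.0.0.0/0 (clear depth 0)
  ? 64.118.19.30  path d0:-→d1:-→d2:-  best=no-route

== LOOKUPS ==
["H2","H0","H0","H2","H2","H2","H3","H0","H3","H3","H1","H3","no-route"]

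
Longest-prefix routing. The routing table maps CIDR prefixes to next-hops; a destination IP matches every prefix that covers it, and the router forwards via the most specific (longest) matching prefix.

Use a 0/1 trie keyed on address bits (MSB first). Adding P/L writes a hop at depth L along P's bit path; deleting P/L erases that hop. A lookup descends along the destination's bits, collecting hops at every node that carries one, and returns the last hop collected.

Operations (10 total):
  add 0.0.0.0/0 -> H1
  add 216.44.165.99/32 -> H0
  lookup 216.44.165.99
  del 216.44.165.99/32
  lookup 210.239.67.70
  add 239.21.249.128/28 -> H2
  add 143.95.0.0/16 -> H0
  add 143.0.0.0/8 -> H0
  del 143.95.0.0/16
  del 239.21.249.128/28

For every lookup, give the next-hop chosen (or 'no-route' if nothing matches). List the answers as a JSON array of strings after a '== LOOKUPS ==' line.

Trace:
  + 0.0.0.0/0 (H1) depth=0
  + 216.44.165.99/32 (H0) depth=32
  ? 216.44.165.99  path d0:H1→d1:-→d2:-→d3:-→d4:-→d5:-→d6:-→d7:-→d8:-→d9:-→d10:-→d11:-→d12:-→d13:-→d14:-→d15:-→d16:-→d17:-→d18:-→d19:-→d20:-→d21:-→d22:-→d23:-→d24:-→d25:-→d26:-→d27:-→d28:-→d29:-→d30:-→d31:-→d32:H0  best=H0
  - 216.44.165.99/32 clear@32
  ? 210.239.67.70  path d0:H1→d1:-→d2:-→d3:-→d4:-  best=H1
  + 239.21.249.128/28 (H2) depth=28
  + 143.95.0.0/16 (H0) depth=16
  + 143.0.0.0/8 (H0) depth=8
  - 143.95.0.0/16 clear@16
  - 239.21.249.128/28 clear@28

== LOOKUPS ==
["H0","H1"]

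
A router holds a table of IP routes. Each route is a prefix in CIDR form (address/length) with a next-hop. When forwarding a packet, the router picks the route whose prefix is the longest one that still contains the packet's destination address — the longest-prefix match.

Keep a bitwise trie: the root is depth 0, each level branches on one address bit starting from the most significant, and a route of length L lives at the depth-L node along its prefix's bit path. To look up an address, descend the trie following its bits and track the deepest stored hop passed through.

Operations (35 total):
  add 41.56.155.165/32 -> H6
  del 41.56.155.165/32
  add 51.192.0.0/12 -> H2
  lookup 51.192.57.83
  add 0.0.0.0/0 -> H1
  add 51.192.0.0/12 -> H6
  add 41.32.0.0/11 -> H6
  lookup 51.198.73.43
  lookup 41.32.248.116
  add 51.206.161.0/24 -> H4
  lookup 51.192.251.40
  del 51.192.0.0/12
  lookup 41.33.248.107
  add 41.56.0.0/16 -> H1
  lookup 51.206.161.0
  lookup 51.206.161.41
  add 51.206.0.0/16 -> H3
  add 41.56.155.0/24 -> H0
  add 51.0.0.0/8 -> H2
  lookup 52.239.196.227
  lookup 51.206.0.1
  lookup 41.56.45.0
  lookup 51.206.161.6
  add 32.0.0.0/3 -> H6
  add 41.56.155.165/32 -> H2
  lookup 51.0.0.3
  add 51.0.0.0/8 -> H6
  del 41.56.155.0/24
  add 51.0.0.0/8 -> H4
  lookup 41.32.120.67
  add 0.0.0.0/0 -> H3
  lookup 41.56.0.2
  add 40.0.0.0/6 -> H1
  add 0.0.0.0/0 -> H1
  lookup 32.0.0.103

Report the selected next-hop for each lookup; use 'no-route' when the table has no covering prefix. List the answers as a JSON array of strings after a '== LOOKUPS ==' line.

Process each operation:
  add 41.56.155.165/32 -> H6 at depth 32
  del 41.56.155.165/32 (clear depth 32)
  add 51.192.0.0/12 -> H2 at depth 12
  Q 51.192.57.83: descend 001100111100 ; hops seen [H2] ; pick H2
  add 0.0.0.0/0 -> H1 at depth 0
  add 51.192.0.0/12 -> H6 at depth 12
  add 41.32.0.0/11 -> H6 at depth 11
  Q 51.198.73.43: descend 001100111100 ; hops seen [H1,H6] ; pick H6
  Q 41.32.248.116: descend 00101001001 ; hops seen [H1,H6] ; pick H6
  add 51.206.161.0/24 -> H4 at depth 24
  Q 51.192.251.40: descend 001100111100 ; hops seen [H1,H6] ; pick H6
  del 51.192.0.0/12 (clear depth 12)
  Q 41.33.248.107: descend 00101001001 ; hops seen [H1,H6] ; pick H6
  add 41.56.0.0/16 -> H1 at depth 16
  Q 51.206.161.0: descend 001100111100111010100001 ; hops seen [H1,H4] ; pick H4
  Q 51.206.161.41: descend 001100111100111010100001 ; hops seen [H1,H4] ; pick H4
  add 51.206.0.0/16 -> H3 at depth 16
  add 41.56.155.0/24 -> H0 at depth 24
  add 51.0.0.0/8 -> H2 at depth 8
  Q 52.239.196.227: descend 00110 ; hops seen [H1] ; pick H1
  Q 51.206.0.1: descend 0011001111001110 ; hops seen [H1,H2,H3] ; pick H3
  Q 41.56.45.0: descend 0010100100111000 ; hops seen [H1,H6,H1] ; pick H1
  Q 51.206.161.6: descend 001100111100111010100001 ; hops seen [H1,H2,H3,H4] ; pick H4
  add 32.0.0.0/3 -> H6 at depth 3
  add 41.56.155.165/32 -> H2 at depth 32
  Q 51.0.0.3: descend 00110011 ; hops seen [H1,H6,H2] ; pick H2
  add 51.0.0.0/8 -> H6 at depth 8
  del 41.56.155.0/24 (clear depth 24)
  add 51.0.0.0/8 -> H4 at depth 8
  Q 41.32.120.67: descend 00101001001 ; hops seen [H1,H6,H6] ; pick H6
  add 0.0.0.0/0 -> H3 at depth 0
  Q 41.56.0.2: descend 0010100100111000 ; hops seen [H3,H6,H6,H1] ; pick H1
  add 40.0.0.0/6 -> H1 at depth 6
  add 0.0.0.0/0 -> H1 at depth 0
  Q 32.0.0.103: descend 0010 ; hops seen [H1,H6] ; pick H6

== LOOKUPS ==
["H2","H6","H6","H6","H6","H4","H4","H1","H3","H1","H4","H2","H6","H1","H6"]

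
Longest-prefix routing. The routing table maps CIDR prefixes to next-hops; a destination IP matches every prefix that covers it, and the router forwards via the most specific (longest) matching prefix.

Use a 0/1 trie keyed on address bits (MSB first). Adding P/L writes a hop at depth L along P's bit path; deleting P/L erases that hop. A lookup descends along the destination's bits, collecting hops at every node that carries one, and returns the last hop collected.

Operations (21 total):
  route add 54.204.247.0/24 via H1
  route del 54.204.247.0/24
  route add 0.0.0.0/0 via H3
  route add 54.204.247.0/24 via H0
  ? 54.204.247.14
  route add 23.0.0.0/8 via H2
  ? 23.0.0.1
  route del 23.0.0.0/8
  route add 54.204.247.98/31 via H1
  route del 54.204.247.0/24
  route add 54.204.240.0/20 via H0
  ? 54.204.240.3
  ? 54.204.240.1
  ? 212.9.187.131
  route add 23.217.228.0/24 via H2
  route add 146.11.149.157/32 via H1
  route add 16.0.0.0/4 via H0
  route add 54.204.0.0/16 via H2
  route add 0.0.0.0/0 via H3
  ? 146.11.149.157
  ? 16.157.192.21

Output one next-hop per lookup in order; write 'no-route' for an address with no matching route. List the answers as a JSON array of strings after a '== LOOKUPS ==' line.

Trace:
  add 54.204.247.0/24 -> H1 at depth 24
  - 54.204.247.0/24 clear@24
  add 0.0.0.0/0 -> H3 at depth 0
  add 54.204.247.0/24 -> H0 at depth 24
  lookup 54.204.247.14: bits 001101101100110011110111 walk d0:H3→d1:-→d2:-→d3:-→d4:-→d5:-→d6:-→d7:-→d8:-→d9:-→d10:-→d11:-→d12:-→d13:-→d14:-→d15:-→d16:-→d17:-→d18:-→d19:-→d20:-→d21:-→d22:-→d23:-→d24:H0 -> H0
  add 23.0.0.0/8 -> H2 at depth 8
  lookup 23.0.0.1: bits 00010111 walk d0:H3→d1:-→d2:-→d3:-→d4:-→d5:-→d6:-→d7:-→d8:H2 -> H2
  - 23.0.0.0/8 clear@8
  add 54.204.247.98/31 -> H1 at depth 31
  - 54.204.247.0/24 clear@24
  add 54.204.240.0/20 -> H0 at depth 20
  lookup 54.204.240.3: bits 001101101100110011110 walk d0:H3→d1:-→d2:-→d3:-→d4:-→d5:-→d6:-→d7:-→d8:-→d9:-→d10:-→d11:-→d12:-→d13:-→d14:-→d15:-→d16:-→d17:-→d18:-→d19:-→d20:H0→d21:- -> H0
  lookup 54.204.240.1: bits 001101101100110011110 walk d0:H3→d1:-→d2:-→d3:-→d4:-→d5:-→d6:-→d7:-→d8:-→d9:-→d10:-→d11:-→d12:-→d13:-→d14:-→d15:-→d16:-→d17:-→d18:-→d19:-→d20:H0→d21:- -> H0
  lookup 212.9.187.131: bits ε walk d0:H3 -> H3
  add 23.217.228.0/24 -> H2 at depth 24
  add 146.11.149.157/32 -> H1 at depth 32
  add 16.0.0.0/4 -> H0 at depth 4
  add 54.204.0.0/16 -> H2 at depth 16
  add 0.0.0.0/0 -> H3 at depth 0
  lookup 146.11.149.157: bits 10010010000010111001010110011101 walk d0:H3→d1:-→d2:-→d3:-→d4:-→d5:-→d6:-→d7:-→d8:-→d9:-→d10:-→d11:-→d12:-→d13:-→d14:-→d15:-→d16:-→d17:-→d18:-→d19:-→d20:-→d21:-→d22:-→d23:-→d24:-→d25:-→d26:-→d27:-→d28:-→d29:-→d30:-→d31:-→d32:H1 -> H1
  lookup 16.157.192.21: bits 00010 walk d0:H3→d1:-→d2:-→d3:-→d4:H0→d5:- -> H0

== LOOKUPS ==
["H0","H2","H0","H0","H3","H1","H0"]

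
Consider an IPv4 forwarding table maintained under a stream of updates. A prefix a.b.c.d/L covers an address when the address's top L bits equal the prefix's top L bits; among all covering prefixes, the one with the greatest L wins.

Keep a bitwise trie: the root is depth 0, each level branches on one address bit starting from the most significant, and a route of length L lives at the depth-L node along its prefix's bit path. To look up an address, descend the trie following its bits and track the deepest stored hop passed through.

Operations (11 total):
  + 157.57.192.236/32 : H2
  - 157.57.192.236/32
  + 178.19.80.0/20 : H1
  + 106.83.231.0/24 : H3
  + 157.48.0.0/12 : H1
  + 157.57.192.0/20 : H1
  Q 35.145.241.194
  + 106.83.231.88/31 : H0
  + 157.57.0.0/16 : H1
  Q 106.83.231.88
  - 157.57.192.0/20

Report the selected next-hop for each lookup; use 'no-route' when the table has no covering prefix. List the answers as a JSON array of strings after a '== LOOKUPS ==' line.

Process each operation:
  + 157.57.192.236/32 (H2) depth=32
  - 157.57.192.236/32 clear@32
  + 178.19.80.0/20 (H1) depth=20
  + 106.83.231.0/24 (H3) depth=24
  + 157.48.0.0/12 (H1) depth=12
  + 157.57.192.0/20 (H1) depth=20
  Q 35.145.241.194: descend 0 ; hops seen [∅] ; pick no-route
  + 106.83.231.88/31 (H0) depth=31
  + 157.57.0.0/16 (H1) depth=16
  Q 106.83.231.88: descend 0110101001010011111001110101100 ; hops seen [H3,H0] ; pick H0
  - 157.57.192.0/20 clear@20

== LOOKUPS ==
["no-route","H0"]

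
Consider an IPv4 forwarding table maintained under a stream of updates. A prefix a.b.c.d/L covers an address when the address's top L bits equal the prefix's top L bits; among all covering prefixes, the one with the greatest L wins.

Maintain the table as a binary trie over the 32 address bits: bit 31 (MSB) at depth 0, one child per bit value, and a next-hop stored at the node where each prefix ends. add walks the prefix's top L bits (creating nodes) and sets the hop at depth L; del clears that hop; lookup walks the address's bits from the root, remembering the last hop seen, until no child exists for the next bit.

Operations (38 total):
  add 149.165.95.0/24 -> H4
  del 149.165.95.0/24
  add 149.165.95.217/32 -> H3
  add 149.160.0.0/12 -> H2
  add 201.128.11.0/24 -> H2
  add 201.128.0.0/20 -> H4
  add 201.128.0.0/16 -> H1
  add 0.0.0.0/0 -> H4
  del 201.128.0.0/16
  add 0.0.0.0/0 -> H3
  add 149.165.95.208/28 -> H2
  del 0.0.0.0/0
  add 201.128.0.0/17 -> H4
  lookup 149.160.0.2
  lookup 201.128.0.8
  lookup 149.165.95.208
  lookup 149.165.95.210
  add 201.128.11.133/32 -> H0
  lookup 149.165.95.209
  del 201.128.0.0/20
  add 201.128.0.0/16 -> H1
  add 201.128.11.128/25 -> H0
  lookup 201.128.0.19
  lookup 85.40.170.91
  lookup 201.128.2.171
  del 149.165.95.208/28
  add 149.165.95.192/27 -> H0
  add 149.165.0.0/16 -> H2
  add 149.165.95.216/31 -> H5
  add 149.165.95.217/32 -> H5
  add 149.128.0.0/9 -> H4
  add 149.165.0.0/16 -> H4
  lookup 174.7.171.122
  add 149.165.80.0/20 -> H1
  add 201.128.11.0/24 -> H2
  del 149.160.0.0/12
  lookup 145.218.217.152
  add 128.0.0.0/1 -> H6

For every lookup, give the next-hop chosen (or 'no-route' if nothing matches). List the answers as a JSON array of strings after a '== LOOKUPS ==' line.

Apply in order:
  + 149.165.95.0/24 (H4) depth=24
  - 149.165.95.0/24 clear@24
  + 149.165.95.217/32 (H3) depth=32
  + 149.160.0.0/12 (H2) depth=12
  + 201.128.11.0/24 (H2) depth=24
  + 201.128.0.0/20 (H4) depth=20
  + 201.128.0.0/16 (H1) depth=16
  + 0.0.0.0/0 (H4) depth=0
  - 201.128.0.0/16 clear@16
  + 0.0.0.0/0 (H3) depth=0
  + 149.165.95.208/28 (H2) depth=28
  - 0.0.0.0/0 clear@0
  + 201.128.0.0/17 (H4) depth=17
  lookup 149.160.0.2: bits 1001010110100 walk d0:-→d1:-→d2:-→d3:-→d4:-→d5:-→d6:-→d7:-→d8:-→d9:-→d10:-→d11:-→d12:H2→d13:- -> H2
  lookup 201.128.0.8: bits 11001001100000000000 walk d0:-→d1:-→d2:-→d3:-→d4:-→d5:-→d6:-→d7:-→d8:-→d9:-→d10:-→d11:-→d12:-→d13:-→d14:-→d15:-→d16:-→d17:H4→d18:-→d19:-→d20:H4 -> H4
  lookup 149.165.95.208: bits 1001010110100101010111111101 walk d0:-→d1:-→d2:-→d3:-→d4:-→d5:-→d6:-→d7:-→d8:-→d9:-→d10:-→d11:-→d12:H2→d13:-→d14:-→d15:-→d16:-→d17:-→d18:-→d19:-→d20:-→d21:-→d22:-→d23:-→d24:-→d25:-→d26:-→d27:-→d28:H2 -> H2
  lookup 149.165.95.210: bits 1001010110100101010111111101 walk d0:-→d1:-→d2:-→d3:-→d4:-→d5:-→d6:-→d7:-→d8:-→d9:-→d10:-→d11:-→d12:H2→d13:-→d14:-→d15:-→d16:-→d17:-→d18:-→d19:-→d20:-→d21:-→d22:-→d23:-→d24:-→d25:-→d26:-→d27:-→d28:H2 -> H2
  + 201.128.11.133/32 (H0) depth=32
  lookup 149.165.95.209: bits 1001010110100101010111111101 walk d0:-→d1:-→d2:-→d3:-→d4:-→d5:-→d6:-→d7:-→d8:-→d9:-→d10:-→d11:-→d12:H2→d13:-→d14:-→d15:-→d16:-→d17:-→d18:-→d19:-→d20:-→d21:-→d22:-→d23:-→d24:-→d25:-→d26:-→d27:-→d28:H2 -> H2
  - 201.128.0.0/20 clear@20
  + 201.128.0.0/16 (H1) depth=16
  + 201.128.11.128/25 (H0) depth=25
  lookup 201.128.0.19: bits 11001001100000000000 walk d0:-→d1:-→d2:-→d3:-→d4:-→d5:-→d6:-→d7:-→d8:-→d9:-→d10:-→d11:-→d12:-→d13:-→d14:-→d15:-→d16:H1→d17:H4→d18:-→d19:-→d20:- -> H4
  lookup 85.40.170.91: bits ε walk d0:- -> no-route
  lookup 201.128.2.171: bits 11001001100000000000 walk d0:-→d1:-→d2:-→d3:-→d4:-→d5:-→d6:-→d7:-→d8:-→d9:-→d10:-→d11:-→d12:-→d13:-→d14:-→d15:-→d16:H1→d17:H4→d18:-→d19:-→d20:- -> H4
  - 149.165.95.208/28 clear@28
  + 149.165.95.192/27 (H0) depth=27
  + 149.165.0.0/16 (H2) depth=16
  + 149.165.95.216/31 (H5) depth=31
  + 149.165.95.217/32 (H5) depth=32
  + 149.128.0.0/9 (H4) depth=9
  + 149.165.0.0/16 (H4) depth=16
  lookup 174.7.171.122: bits 10 walk d0:-→d1:-→d2:- -> no-route
  + 149.165.80.0/20 (H1) depth=20
  + 201.128.11.0/24 (H2) depth=24
  - 149.160.0.0/12 clear@12
  lookup 145.218.217.152: bits 10010 walk d0:-→d1:-→d2:-→d3:-→d4:-→d5:- -> no-route
  + 128.0.0.0/1 (H6) depth=1

== LOOKUPS ==
["H2","H4","H2","H2","H2","H4","no-route","H4","no-route","no-route"]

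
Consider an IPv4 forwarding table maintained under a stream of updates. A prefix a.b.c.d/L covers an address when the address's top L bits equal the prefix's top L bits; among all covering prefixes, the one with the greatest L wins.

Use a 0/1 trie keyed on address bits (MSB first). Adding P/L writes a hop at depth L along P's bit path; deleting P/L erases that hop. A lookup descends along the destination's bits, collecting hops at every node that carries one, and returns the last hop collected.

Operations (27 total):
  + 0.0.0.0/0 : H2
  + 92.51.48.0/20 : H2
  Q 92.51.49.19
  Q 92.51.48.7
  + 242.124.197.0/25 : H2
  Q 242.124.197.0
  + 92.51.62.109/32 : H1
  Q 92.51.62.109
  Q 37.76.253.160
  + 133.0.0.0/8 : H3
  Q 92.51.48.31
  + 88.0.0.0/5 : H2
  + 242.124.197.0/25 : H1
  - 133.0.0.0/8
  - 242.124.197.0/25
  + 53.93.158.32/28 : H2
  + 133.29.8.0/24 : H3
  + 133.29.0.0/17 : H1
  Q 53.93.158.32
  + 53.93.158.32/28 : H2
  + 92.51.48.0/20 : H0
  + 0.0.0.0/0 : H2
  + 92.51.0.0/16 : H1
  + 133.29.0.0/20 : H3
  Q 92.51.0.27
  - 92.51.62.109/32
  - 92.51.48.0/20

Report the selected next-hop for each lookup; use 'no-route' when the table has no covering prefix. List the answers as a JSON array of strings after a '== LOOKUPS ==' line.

Trace:
  + 0.0.0.0/0 (H2) depth=0
  + 92.51.48.0/20 (H2) depth=20
  Q 92.51.49.19: descend 01011100001100110011 ; hops seen [H2,H2] ; pick H2
  Q 92.51.48.7: descend 01011100001100110011 ; hops seen [H2,H2] ; pick H2
  + 242.124.197.0/25 (H2) depth=25
  Q 242.124.197.0: descend 1111001001111100110001010 ; hops seen [H2,H2] ; pick H2
  + 92.51.62.109/32 (H1) depth=32
  Q 92.51.62.109: descend 01011100001100110011111001101101 ; hops seen [H2,H2,H1] ; pick H1
  Q 37.76.253.160: descend 0 ; hops seen [H2] ; pick H2
  + 133.0.0.0/8 (H3) depth=8
  Q 92.51.48.31: descend 01011100001100110011 ; hops seen [H2,H2] ; pick H2
  + 88.0.0.0/5 (H2) depth=5
  + 242.124.197.0/25 (H1) depth=25
  del 133.0.0.0/8 (clear depth 8)
  del 242.124.197.0/25 (clear depth 25)
  + 53.93.158.32/28 (H2) depth=28
  + 133.29.8.0/24 (H3) depth=24
  + 133.29.0.0/17 (H1) depth=17
  Q 53.93.158.32: descend 0011010101011101100111100010 ; hops seen [H2,H2] ; pick H2
  + 53.93.158.32/28 (H2) depth=28
  + 92.51.48.0/20 (H0) depth=20
  + 0.0.0.0/0 (H2) depth=0
  + 92.51.0.0/16 (H1) depth=16
  + 133.29.0.0/20 (H3) depth=20
  Q 92.51.0.27: descend 010111000011001100 ; hops seen [H2,H2,H1] ; pick H1
  del 92.51.62.109/32 (clear depth 32)
  del 92.51.48.0/20 (clear depth 20)

== LOOKUPS ==
["H2","H2","H2","H1","H2","H2","H2","H1"]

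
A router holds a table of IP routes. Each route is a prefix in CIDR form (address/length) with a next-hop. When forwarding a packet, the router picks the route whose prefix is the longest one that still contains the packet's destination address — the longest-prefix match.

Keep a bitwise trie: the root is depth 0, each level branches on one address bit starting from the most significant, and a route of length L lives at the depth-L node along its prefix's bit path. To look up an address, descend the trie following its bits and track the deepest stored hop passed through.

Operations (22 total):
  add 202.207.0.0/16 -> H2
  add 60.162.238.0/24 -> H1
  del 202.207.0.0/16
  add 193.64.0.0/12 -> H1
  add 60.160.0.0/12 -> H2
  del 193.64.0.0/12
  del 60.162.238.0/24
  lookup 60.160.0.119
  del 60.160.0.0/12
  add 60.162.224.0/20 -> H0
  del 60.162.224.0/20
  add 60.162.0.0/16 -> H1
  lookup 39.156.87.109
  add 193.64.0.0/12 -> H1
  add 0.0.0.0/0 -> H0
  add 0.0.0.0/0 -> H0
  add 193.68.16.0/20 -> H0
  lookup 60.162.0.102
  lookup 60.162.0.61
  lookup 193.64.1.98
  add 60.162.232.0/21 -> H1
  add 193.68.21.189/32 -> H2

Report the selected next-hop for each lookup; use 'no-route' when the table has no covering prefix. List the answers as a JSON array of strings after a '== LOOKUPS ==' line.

Apply in order:
  + 202.207.0.0/16 (H2) depth=16
  + 60.162.238.0/24 (H1) depth=24
  del 202.207.0.0/16 (clear depth 16)
  + 193.64.0.0/12 (H1) depth=12
  + 60.160.0.0/12 (H2) depth=12
  del 193.64.0.0/12 (clear depth 12)
  del 60.162.238.0/24 (clear depth 24)
  ? 60.160.0.119  path d0:-→d1:-→d2:-→d3:-→d4:-→d5:-→d6:-→d7:-→d8:-→d9:-→d10:-→d11:-→d12:H2→d13:-→d14:-  best=H2
  del 60.160.0.0/12 (clear depth 12)
  + 60.162.224.0/20 (H0) depth=20
  del 60.162.224.0/20 (clear depth 20)
  + 60.162.0.0/16 (H1) depth=16
  ? 39.156.87.109  path d0:-→d1:-→d2:-→d3:-  best=no-route
  + 193.64.0.0/12 (H1) depth=12
  + 0.0.0.0/0 (H0) depth=0
  + 0.0.0.0/0 (H0) depth=0
  + 193.68.16.0/20 (H0) depth=20
  ? 60.162.0.102  path d0:H0→d1:-→d2:-→d3:-→d4:-→d5:-→d6:-→d7:-→d8:-→d9:-→d10:-→d11:-→d12:-→d13:-→d14:-→d15:-→d16:H1  best=H1
  ? 60.162.0.61  path d0:H0→d1:-→d2:-→d3:-→d4:-→d5:-→d6:-→d7:-→d8:-→d9:-→d10:-→d11:-→d12:-→d13:-→d14:-→d15:-→d16:H1  best=H1
  ? 193.64.1.98  path d0:H0→d1:-→d2:-→d3:-→d4:-→d5:-→d6:-→d7:-→d8:-→d9:-→d10:-→d11:-→d12:H1→d13:-  best=H1
  + 60.162.232.0/21 (H1) depth=21
  + 193.68.21.189/32 (H2) depth=32

== LOOKUPS ==
["H2","no-route","H1","H1","H1"]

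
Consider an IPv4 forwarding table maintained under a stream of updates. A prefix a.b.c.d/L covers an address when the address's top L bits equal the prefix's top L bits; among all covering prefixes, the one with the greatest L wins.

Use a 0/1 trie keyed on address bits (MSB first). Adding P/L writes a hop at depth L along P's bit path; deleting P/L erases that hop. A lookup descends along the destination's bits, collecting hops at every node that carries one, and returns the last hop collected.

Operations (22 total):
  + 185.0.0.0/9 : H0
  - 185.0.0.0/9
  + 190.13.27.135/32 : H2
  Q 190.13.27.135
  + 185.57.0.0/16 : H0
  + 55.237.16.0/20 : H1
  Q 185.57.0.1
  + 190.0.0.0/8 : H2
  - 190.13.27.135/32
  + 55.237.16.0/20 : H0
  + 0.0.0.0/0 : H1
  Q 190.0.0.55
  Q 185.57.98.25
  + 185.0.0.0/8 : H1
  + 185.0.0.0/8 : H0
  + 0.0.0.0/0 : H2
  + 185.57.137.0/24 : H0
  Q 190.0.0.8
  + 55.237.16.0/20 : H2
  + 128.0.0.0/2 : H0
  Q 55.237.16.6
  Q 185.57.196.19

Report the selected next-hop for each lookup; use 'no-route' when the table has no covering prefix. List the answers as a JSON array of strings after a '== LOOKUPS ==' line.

Trace:
  add 185.0.0.0/9 -> H0 at depth 9
  - 185.0.0.0/9 clear@9
  add 190.13.27.135/32 -> H2 at depth 32
  lookup 190.13.27.135: bits 10111110000011010001101110000111 walk d0:-→d1:-→d2:-→d3:-→d4:-→d5:-→d6:-→d7:-→d8:-→d9:-→d10:-→d11:-→d12:-→d13:-→d14:-→d15:-→d16:-→d17:-→d18:-→d19:-→d20:-→d21:-→d22:-→d23:-→d24:-→d25:-→d26:-→d27:-→d28:-→d29:-→d30:-→d31:-→d32:H2 -> H2
  add 185.57.0.0/16 -> H0 at depth 16
  add 55.237.16.0/20 -> H1 at depth 20
  lookup 185.57.0.1: bits 1011100100111001 walk d0:-→d1:-→d2:-→d3:-→d4:-→d5:-→d6:-→d7:-→d8:-→d9:-→d10:-→d11:-→d12:-→d13:-→d14:-→d15:-→d16:H0 -> H0
  add 190.0.0.0/8 -> H2 at depth 8
  - 190.13.27.135/32 clear@32
  add 55.237.16.0/20 -> H0 at depth 20
  add 0.0.0.0/0 -> H1 at depth 0
  lookup 190.0.0.55: bits 101111100000 walk d0:H1→d1:-→d2:-→d3:-→d4:-→d5:-→d6:-→d7:-→d8:H2→d9:-→d10:-→d11:-→d12:- -> H2
  lookup 185.57.98.25: bits 1011100100111001 walk d0:H1→d1:-→d2:-→d3:-→d4:-→d5:-→d6:-→d7:-→d8:-→d9:-→d10:-→d11:-→d12:-→d13:-→d14:-→d15:-→d16:H0 -> H0
  add 185.0.0.0/8 -> H1 at depth 8
  add 185.0.0.0/8 -> H0 at depth 8
  add 0.0.0.0/0 -> H2 at depth 0
  add 185.57.137.0/24 -> H0 at depth 24
  lookup 190.0.0.8: bits 101111100000 walk d0:H2→d1:-→d2:-→d3:-→d4:-→d5:-→d6:-→d7:-→d8:H2→d9:-→d10:-→d11:-→d12:- -> H2
  add 55.237.16.0/20 -> H2 at depth 20
  add 128.0.0.0/2 -> H0 at depth 2
  lookup 55.237.16.6: bits 00110111111011010001 walk d0:H2→d1:-→d2:-→d3:-→d4:-→d5:-→d6:-→d7:-→d8:-→d9:-→d10:-→d11:-→d12:-→d13:-→d14:-→d15:-→d16:-→d17:-→d18:-→d19:-→d20:H2 -> H2
  lookup 185.57.196.19: bits 10111001001110011 walk d0:H2→d1:-→d2:H0→d3:-→d4:-→d5:-→d6:-→d7:-→d8:H0→d9:-→d10:-→d11:-→d12:-→d13:-→d14:-→d15:-→d16:H0→d17:- -> H0

== LOOKUPS ==
["H2","H0","H2","H0","H2","H2","H0"]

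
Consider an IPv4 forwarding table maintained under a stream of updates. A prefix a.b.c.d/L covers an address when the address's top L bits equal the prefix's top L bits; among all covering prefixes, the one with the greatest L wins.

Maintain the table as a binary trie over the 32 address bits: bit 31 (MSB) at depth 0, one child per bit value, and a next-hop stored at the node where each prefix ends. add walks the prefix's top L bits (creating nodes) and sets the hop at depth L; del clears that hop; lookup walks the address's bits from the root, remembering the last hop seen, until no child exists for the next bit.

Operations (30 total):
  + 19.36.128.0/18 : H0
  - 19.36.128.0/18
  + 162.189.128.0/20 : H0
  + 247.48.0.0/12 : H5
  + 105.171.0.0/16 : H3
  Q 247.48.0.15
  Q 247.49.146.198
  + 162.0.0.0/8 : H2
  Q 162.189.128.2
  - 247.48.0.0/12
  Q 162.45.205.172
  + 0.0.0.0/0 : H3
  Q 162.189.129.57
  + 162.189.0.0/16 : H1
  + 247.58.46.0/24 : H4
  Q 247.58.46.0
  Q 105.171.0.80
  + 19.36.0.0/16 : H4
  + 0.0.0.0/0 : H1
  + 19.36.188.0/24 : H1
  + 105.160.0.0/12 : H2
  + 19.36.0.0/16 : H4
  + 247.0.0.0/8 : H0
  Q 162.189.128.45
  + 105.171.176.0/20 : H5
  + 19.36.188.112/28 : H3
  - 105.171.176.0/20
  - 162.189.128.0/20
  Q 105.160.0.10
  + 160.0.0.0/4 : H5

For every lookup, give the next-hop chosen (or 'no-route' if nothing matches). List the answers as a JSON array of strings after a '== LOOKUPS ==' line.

Apply in order:
  add 19.36.128.0/18 -> H0 at depth 18
  - 19.36.128.0/18 clear@18
  add 162.189.128.0/20 -> H0 at depth 20
  add 247.48.0.0/12 -> H5 at depth 12
  add 105.171.0.0/16 -> H3 at depth 16
  lookup 247.48.0.15: bits 111101110011 walk d0:-→d1:-→d2:-→d3:-→d4:-→d5:-→d6:-→d7:-→d8:-→d9:-→d10:-→d11:-→d12:H5 -> H5
  lookup 247.49.146.198: bits 111101110011 walk d0:-→d1:-→d2:-→d3:-→d4:-→d5:-→d6:-→d7:-→d8:-→d9:-→d10:-→d11:-→d12:H5 -> H5
  add 162.0.0.0/8 -> H2 at depth 8
  lookup 162.189.128.2: bits 10100010101111011000 walk d0:-→d1:-→d2:-→d3:-→d4:-→d5:-→d6:-→d7:-→d8:H2→d9:-→d10:-→d11:-→d12:-→d13:-→d14:-→d15:-→d16:-→d17:-→d18:-→d19:-→d20:H0 -> H0
  - 247.48.0.0/12 clear@12
  lookup 162.45.205.172: bits 10100010 walk d0:-→d1:-→d2:-→d3:-→d4:-→d5:-→d6:-→d7:-→d8:H2 -> H2
  add 0.0.0.0/0 -> H3 at depth 0
  lookup 162.189.129.57: bits 10100010101111011000 walk d0:H3→d1:-→d2:-→d3:-→d4:-→d5:-→d6:-→d7:-→d8:H2→d9:-→d10:-→d11:-→d12:-→d13:-→d14:-→d15:-→d16:-→d17:-→d18:-→d19:-→d20:H0 -> H0
  add 162.189.0.0/16 -> H1 at depth 16
  add 247.58.46.0/24 -> H4 at depth 24
  lookup 247.58.46.0: bits 111101110011101000101110 walk d0:H3→d1:-→d2:-→d3:-→d4:-→d5:-→d6:-→d7:-→d8:-→d9:-→d10:-→d11:-→d12:-→d13:-→d14:-→d15:-→d16:-→d17:-→d18:-→d19:-→d20:-→d21:-→d22:-→d23:-→d24:H4 -> H4
  lookup 105.171.0.80: bits 0110100110101011 walk d0:H3→d1:-→d2:-→d3:-→d4:-→d5:-→d6:-→d7:-→d8:-→d9:-→d10:-→d11:-→d12:-→d13:-→d14:-→d15:-→d16:H3 -> H3
  add 19.36.0.0/16 -> H4 at depth 16
  add 0.0.0.0/0 -> H1 at depth 0
  add 19.36.188.0/24 -> H1 at depth 24
  add 105.160.0.0/12 -> H2 at depth 12
  add 19.36.0.0/16 -> H4 at depth 16
  add 247.0.0.0/8 -> H0 at depth 8
  lookup 162.189.128.45: bits 10100010101111011000 walk d0:H1→d1:-→d2:-→d3:-→d4:-→d5:-→d6:-→d7:-→d8:H2→d9:-→d10:-→d11:-→d12:-→d13:-→d14:-→d15:-→d16:H1→d17:-→d18:-→d19:-→d20:H0 -> H0
  add 105.171.176.0/20 -> H5 at depth 20
  add 19.36.188.112/28 -> H3 at depth 28
  - 105.171.176.0/20 clear@20
  - 162.189.128.0/20 clear@20
  lookup 105.160.0.10: bits 011010011010 walk d0:H1→d1:-→d2:-→d3:-→d4:-→d5:-→d6:-→d7:-→d8:-→d9:-→d10:-→d11:-→d12:H2 -> H2
  add 160.0.0.0/4 -> H5 at depth 4

== LOOKUPS ==
["H5","H5","H0","H2","H0","H4","H3","H0","H2"]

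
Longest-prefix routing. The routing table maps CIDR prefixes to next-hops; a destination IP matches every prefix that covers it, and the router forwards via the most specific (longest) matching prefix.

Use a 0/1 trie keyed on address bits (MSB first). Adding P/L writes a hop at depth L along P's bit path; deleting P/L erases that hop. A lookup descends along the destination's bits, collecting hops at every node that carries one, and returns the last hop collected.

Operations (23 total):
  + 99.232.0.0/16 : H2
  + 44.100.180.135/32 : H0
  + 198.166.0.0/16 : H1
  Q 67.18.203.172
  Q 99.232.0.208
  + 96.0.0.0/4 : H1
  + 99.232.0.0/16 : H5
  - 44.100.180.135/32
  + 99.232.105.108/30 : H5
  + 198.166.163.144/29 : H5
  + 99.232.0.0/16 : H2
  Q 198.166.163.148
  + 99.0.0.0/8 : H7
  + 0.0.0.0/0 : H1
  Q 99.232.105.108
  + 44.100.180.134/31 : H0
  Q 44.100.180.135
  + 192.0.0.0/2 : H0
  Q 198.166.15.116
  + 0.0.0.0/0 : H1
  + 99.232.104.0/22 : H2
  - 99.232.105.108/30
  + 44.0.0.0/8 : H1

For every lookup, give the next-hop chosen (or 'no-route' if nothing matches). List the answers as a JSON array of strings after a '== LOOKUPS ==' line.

Process each operation:
  add 99.232.0.0/16 -> H2 at depth 16
  add 44.100.180.135/32 -> H0 at depth 32
  add 198.166.0.0/16 -> H1 at depth 16
  Q 67.18.203.172: descend 01 ; hops seen [∅] ; pick no-route
  Q 99.232.0.208: descend 0110001111101000 ; hops seen [H2] ; pick H2
  add 96.0.0.0/4 -> H1 at depth 4
  add 99.232.0.0/16 -> H5 at depth 16
  - 44.100.180.135/32 clear@32
  add 99.232.105.108/30 -> H5 at depth 30
  add 198.166.163.144/29 -> H5 at depth 29
  add 99.232.0.0/16 -> H2 at depth 16
  Q 198.166.163.148: descend 11000110101001101010001110010 ; hops seen [H1,H5] ; pick H5
  add 99.0.0.0/8 -> H7 at depth 8
  add 0.0.0.0/0 -> H1 at depth 0
  Q 99.232.105.108: descend 011000111110100001101001011011 ; hops seen [H1,H1,H7,H2,H5] ; pick H5
  add 44.100.180.134/31 -> H0 at depth 31
  Q 44.100.180.135: descend 00101100011001001011010010000111 ; hops seen [H1,H0] ; pick H0
  add 192.0.0.0/2 -> H0 at depth 2
  Q 198.166.15.116: descend 1100011010100110 ; hops seen [H1,H0,H1] ; pick H1
  add 0.0.0.0/0 -> H1 at depth 0
  add 99.232.104.0/22 -> H2 at depth 22
  - 99.232.105.108/30 clear@30
  add 44.0.0.0/8 -> H1 at depth 8

== LOOKUPS ==
["no-route","H2","H5","H5","H0","H1"]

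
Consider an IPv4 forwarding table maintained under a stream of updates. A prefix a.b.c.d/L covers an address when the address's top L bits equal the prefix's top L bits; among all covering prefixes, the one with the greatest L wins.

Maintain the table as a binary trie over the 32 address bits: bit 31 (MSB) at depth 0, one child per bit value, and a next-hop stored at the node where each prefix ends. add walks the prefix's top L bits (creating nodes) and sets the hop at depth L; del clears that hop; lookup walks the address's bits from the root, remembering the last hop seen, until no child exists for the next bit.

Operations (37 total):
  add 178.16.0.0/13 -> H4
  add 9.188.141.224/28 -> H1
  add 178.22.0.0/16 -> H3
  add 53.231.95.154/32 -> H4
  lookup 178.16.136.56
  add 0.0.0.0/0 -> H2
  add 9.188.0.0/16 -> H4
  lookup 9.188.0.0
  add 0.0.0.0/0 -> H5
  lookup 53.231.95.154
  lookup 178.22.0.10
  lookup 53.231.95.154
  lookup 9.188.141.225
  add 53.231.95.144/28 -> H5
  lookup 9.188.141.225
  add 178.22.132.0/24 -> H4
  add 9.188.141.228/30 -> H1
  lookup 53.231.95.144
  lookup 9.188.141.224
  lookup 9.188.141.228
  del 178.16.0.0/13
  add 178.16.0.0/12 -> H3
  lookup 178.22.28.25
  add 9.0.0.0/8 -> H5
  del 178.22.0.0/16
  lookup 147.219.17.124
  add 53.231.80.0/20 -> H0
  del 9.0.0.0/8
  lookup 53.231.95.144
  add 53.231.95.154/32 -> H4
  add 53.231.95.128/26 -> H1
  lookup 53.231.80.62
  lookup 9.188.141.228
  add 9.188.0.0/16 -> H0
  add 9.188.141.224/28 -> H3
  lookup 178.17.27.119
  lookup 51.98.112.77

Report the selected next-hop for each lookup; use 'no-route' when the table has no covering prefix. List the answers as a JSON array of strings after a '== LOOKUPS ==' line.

Trace:
  + 178.16.0.0/13 (H4) depth=13
  + 9.188.141.224/28 (H1) depth=28
  + 178.22.0.0/16 (H3) depth=16
  + 53.231.95.154/32 (H4) depth=32
  Q 178.16.136.56: descend 1011001000010 ; hops seen [H4] ; pick H4
  + 0.0.0.0/0 (H2) depth=0
  + 9.188.0.0/16 (H4) depth=16
  Q 9.188.0.0: descend 0000100110111100 ; hops seen [H2,H4] ; pick H4
  + 0.0.0.0/0 (H5) depth=0
  Q 53.231.95.154: descend 00110101111001110101111110011010 ; hops seen [H5,H4] ; pick H4
  Q 178.22.0.10: descend 1011001000010110 ; hops seen [H5,H4,H3] ; pick H3
  Q 53.231.95.154: descend 00110101111001110101111110011010 ; hops seen [H5,H4] ; pick H4
  Q 9.188.141.225: descend 0000100110111100100011011110 ; hops seen [H5,H4,H1] ; pick H1
  + 53.231.95.144/28 (H5) depth=28
  Q 9.188.141.225: descend 0000100110111100100011011110 ; hops seen [H5,H4,H1] ; pick H1
  + 178.22.132.0/24 (H4) depth=24
  + 9.188.141.228/30 (H1) depth=30
  Q 53.231.95.144: descend 0011010111100111010111111001 ; hops seen [H5,H5] ; pick H5
  Q 9.188.141.224: descend 00001001101111001000110111100 ; hops seen [H5,H4,H1] ; pick H1
  Q 9.188.141.228: descend 000010011011110010001101111001 ; hops seen [H5,H4,H1,H1] ; pick H1
  - 178.16.0.0/13 clear@13
  + 178.16.0.0/12 (H3) depth=12
  Q 178.22.28.25: descend 1011001000010110 ; hops seen [H5,H3,H3] ; pick H3
  + 9.0.0.0/8 (H5) depth=8
  - 178.22.0.0/16 clear@16
  Q 147.219.17.124: descend 10 ; hops seen [H5] ; pick H5
  + 53.231.80.0/20 (H0) depth=20
  - 9.0.0.0/8 clear@8
  Q 53.231.95.144: descend 0011010111100111010111111001 ; hops seen [H5,H0,H5] ; pick H5
  + 53.231.95.154/32 (H4) depth=32
  + 53.231.95.128/26 (H1) depth=26
  Q 53.231.80.62: descend 00110101111001110101 ; hops seen [H5,H0] ; pick H0
  Q 9.188.141.228: descend 000010011011110010001101111001 ; hops seen [H5,H4,H1,H1] ; pick H1
  + 9.188.0.0/16 (H0) depth=16
  + 9.188.141.224/28 (H3) depth=28
  Q 178.17.27.119: descend 1011001000010 ; hops seen [H5,H3] ; pick H3
  Q 51.98.112.77: descend 00110 ; hops seen [H5] ; pick H5

== LOOKUPS ==
["H4","H4","H4","H3","H4","H1","H1","H5","H1","H1","H3","H5","H5","H0","H1","H3","H5"]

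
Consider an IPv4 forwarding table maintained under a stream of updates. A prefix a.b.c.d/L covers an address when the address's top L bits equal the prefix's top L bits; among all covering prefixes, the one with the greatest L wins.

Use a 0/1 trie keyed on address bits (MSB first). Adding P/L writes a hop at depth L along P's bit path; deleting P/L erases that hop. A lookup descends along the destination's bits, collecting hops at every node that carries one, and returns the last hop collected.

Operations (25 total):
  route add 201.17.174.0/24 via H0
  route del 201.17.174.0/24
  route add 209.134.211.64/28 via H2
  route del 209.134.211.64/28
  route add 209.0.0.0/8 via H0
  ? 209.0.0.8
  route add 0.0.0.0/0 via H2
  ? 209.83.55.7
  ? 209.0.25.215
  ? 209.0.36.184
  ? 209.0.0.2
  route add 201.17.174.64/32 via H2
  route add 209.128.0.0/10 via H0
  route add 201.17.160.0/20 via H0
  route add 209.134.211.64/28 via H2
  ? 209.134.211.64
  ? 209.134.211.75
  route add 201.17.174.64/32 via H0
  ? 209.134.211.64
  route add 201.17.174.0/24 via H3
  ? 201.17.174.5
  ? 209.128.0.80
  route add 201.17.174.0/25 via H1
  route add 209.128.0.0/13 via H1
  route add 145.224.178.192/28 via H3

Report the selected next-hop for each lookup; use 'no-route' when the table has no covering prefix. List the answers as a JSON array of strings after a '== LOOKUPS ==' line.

Apply in order:
  add 201.17.174.0/24 -> H0 at depth 24
  - 201.17.174.0/24 clear@24
  add 209.134.211.64/28 -> H2 at depth 28
  - 209.134.211.64/28 clear@28
  add 209.0.0.0/8 -> H0 at depth 8
  lookup 209.0.0.8: bits 11010001 walk d0:-→d1:-→d2:-→d3:-→d4:-→d5:-→d6:-→d7:-→d8:H0 -> H0
  add 0.0.0.0/0 -> H2 at depth 0
  lookup 209.83.55.7: bits 11010001 walk d0:H2→d1:-→d2:-→d3:-→d4:-→d5:-→d6:-→d7:-→d8:H0 -> H0
  lookup 209.0.25.215: bits 11010001 walk d0:H2→d1:-→d2:-→d3:-→d4:-→d5:-→d6:-→d7:-→d8:H0 -> H0
  lookup 209.0.36.184: bits 11010001 walk d0:H2→d1:-→d2:-→d3:-→d4:-→d5:-→d6:-→d7:-→d8:H0 -> H0
  lookup 209.0.0.2: bits 11010001 walk d0:H2→d1:-→d2:-→d3:-→d4:-→d5:-→d6:-→d7:-→d8:H0 -> H0
  add 201.17.174.64/32 -> H2 at depth 32
  add 209.128.0.0/10 -> H0 at depth 10
  add 201.17.160.0/20 -> H0 at depth 20
  add 209.134.211.64/28 -> H2 at depth 28
  lookup 209.134.211.64: bits 1101000110000110110100110100 walk d0:H2→d1:-→d2:-→d3:-→d4:-→d5:-→d6:-→d7:-→d8:H0→d9:-→d10:H0→d11:-→d12:-→d13:-→d14:-→d15:-→d16:-→d17:-→d18:-→d19:-→d20:-→d21:-→d22:-→d23:-→d24:-→d25:-→d26:-→d27:-→d28:H2 -> H2
  lookup 209.134.211.75: bits 1101000110000110110100110100 walk d0:H2→d1:-→d2:-→d3:-→d4:-→d5:-→d6:-→d7:-→d8:H0→d9:-→d10:H0→d11:-→d12:-→d13:-→d14:-→d15:-→d16:-→d17:-→d18:-→d19:-→d20:-→d21:-→d22:-→d23:-→d24:-→d25:-→d26:-→d27:-→d28:H2 -> H2
  add 201.17.174.64/32 -> H0 at depth 32
  lookup 209.134.211.64: bits 1101000110000110110100110100 walk d0:H2→d1:-→d2:-→d3:-→d4:-→d5:-→d6:-→d7:-→d8:H0→d9:-→d10:H0→d11:-→d12:-→d13:-→d14:-→d15:-→d16:-→d17:-→d18:-→d19:-→d20:-→d21:-→d22:-→d23:-→d24:-→d25:-→d26:-→d27:-→d28:H2 -> H2
  add 201.17.174.0/24 -> H3 at depth 24
  lookup 201.17.174.5: bits 1100100100010001101011100 walk d0:H2→d1:-→d2:-→d3:-→d4:-→d5:-→d6:-→d7:-→d8:-→d9:-→d10:-→d11:-→d12:-→d13:-→d14:-→d15:-→d16:-→d17:-→d18:-→d19:-→d20:H0→d21:-→d22:-→d23:-→d24:H3→d25:- -> H3
  lookup 209.128.0.80: bits 1101000110000 walk d0:H2→d1:-→d2:-→d3:-→d4:-→d5:-→d6:-→d7:-→d8:H0→d9:-→d10:H0→d11:-→d12:-→d13:- -> H0
  add 201.17.174.0/25 -> H1 at depth 25
  add 209.128.0.0/13 -> H1 at depth 13
  add 145.224.178.192/28 -> H3 at depth 28

== LOOKUPS ==
["H0","H0","H0","H0","H0","H2","H2","H2","H3","H0"]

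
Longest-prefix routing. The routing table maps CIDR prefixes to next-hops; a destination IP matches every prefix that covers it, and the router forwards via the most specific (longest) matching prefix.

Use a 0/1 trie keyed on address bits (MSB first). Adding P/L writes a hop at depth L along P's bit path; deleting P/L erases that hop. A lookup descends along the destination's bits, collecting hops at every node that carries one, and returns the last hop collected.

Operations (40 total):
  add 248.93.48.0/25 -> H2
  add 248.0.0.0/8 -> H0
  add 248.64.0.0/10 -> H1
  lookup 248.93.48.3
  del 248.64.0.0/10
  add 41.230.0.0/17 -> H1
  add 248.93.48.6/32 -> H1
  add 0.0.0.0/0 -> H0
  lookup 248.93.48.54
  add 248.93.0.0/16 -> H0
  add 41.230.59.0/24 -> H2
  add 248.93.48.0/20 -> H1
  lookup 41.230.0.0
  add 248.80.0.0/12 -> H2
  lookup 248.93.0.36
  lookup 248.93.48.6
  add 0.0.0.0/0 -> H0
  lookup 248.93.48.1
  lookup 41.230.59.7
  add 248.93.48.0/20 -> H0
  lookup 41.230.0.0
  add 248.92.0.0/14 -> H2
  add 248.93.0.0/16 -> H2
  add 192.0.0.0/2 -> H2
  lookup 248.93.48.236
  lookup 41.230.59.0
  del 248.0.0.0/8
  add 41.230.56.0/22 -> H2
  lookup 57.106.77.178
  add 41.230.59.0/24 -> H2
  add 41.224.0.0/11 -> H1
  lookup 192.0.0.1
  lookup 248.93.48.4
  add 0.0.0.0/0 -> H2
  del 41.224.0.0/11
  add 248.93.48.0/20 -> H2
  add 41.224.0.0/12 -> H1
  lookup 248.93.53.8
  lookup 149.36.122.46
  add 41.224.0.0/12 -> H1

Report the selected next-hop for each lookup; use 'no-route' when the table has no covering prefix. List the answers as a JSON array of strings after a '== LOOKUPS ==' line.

Process each operation:
  add 248.93.48.0/25 -> H2 at depth 25
  add 248.0.0.0/8 -> H0 at depth 8
  add 248.64.0.0/10 -> H1 at depth 10
  Q 248.93.48.3: descend 1111100001011101001100000 ; hops seen [H0,H1,H2] ; pick H2
  - 248.64.0.0/10 clear@10
  add 41.230.0.0/17 -> H1 at depth 17
  add 248.93.48.6/32 -> H1 at depth 32
  add 0.0.0.0/0 -> H0 at depth 0
  Q 248.93.48.54: descend 11111000010111010011000000 ; hops seen [H0,H0,H2] ; pick H2
  add 248.93.0.0/16 -> H0 at depth 16
  add 41.230.59.0/24 -> H2 at depth 24
  add 248.93.48.0/20 -> H1 at depth 20
  Q 41.230.0.0: descend 001010011110011000 ; hops seen [H0,H1] ; pick H1
  add 248.80.0.0/12 -> H2 at depth 12
  Q 248.93.0.36: descend 111110000101110100 ; hops seen [H0,H0,H2,H0] ; pick H0
  Q 248.93.48.6: descend 11111000010111010011000000000110 ; hops seen [H0,H0,H2,H0,H1,H2,H1] ; pick H1
  add 0.0.0.0/0 -> H0 at depth 0
  Q 248.93.48.1: descend 11111000010111010011000000000 ; hops seen [H0,H0,H2,H0,H1,H2] ; pick H2
  Q 41.230.59.7: descend 001010011110011000111011 ; hops seen [H0,H1,H2] ; pick H2
  add 248.93.48.0/20 -> H0 at depth 20
  Q 41.230.0.0: descend 001010011110011000 ; hops seen [H0,H1] ; pick H1
  add 248.92.0.0/14 -> H2 at depth 14
  add 248.93.0.0/16 -> H2 at depth 16
  add 192.0.0.0/2 -> H2 at depth 2
  Q 248.93.48.236: descend 111110000101110100110000 ; hops seen [H0,H2,H0,H2,H2,H2,H0] ; pick H0
  Q 41.230.59.0: descend 001010011110011000111011 ; hops seen [H0,H1,H2] ; pick H2
  - 248.0.0.0/8 clear@8
  add 41.230.56.0/22 -> H2 at depth 22
  Q 57.106.77.178: descend 001 ; hops seen [H0] ; pick H0
  add 41.230.59.0/24 -> H2 at depth 24
  add 41.224.0.0/11 -> H1 at depth 11
  Q 192.0.0.1: descend 11 ; hops seen [H0,H2] ; pick H2
  Q 248.93.48.4: descend 111110000101110100110000000001 ; hops seen [H0,H2,H2,H2,H2,H0,H2] ; pick H2
  add 0.0.0.0/0 -> H2 at depth 0
  - 41.224.0.0/11 clear@11
  add 248.93.48.0/20 -> H2 at depth 20
  add 41.224.0.0/12 -> H1 at depth 12
  Q 248.93.53.8: descend 111110000101110100110 ; hops seen [H2,H2,H2,H2,H2,H2] ; pick H2
  Q 149.36.122.46: descend 1 ; hops seen [H2] ; pick H2
  add 41.224.0.0/12 -> H1 at depth 12

== LOOKUPS ==
["H2","H2","H1","H0","H1","H2","H2","H1","H0","H2","H0","H2","H2","H2","H2"]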